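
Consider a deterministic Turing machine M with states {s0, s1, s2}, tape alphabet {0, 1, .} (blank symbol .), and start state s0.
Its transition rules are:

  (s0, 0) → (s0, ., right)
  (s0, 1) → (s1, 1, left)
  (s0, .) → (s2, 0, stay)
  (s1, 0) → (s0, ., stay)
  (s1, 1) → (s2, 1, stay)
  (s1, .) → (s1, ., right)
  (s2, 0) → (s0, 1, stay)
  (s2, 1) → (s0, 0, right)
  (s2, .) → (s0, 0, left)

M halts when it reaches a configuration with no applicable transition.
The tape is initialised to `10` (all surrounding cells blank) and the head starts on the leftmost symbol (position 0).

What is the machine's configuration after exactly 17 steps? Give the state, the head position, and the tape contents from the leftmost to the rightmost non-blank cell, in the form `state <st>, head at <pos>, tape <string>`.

s0 | .[1]0..   read 1 → write 1, move left, go to s1
s1 | [.]10..   read . → write ., move right, go to s1
s1 | .[1]0..   read 1 → write 1, move stay, go to s2
s2 | .[1]0..   read 1 → write 0, move right, go to s0
s0 | .0[0]..   read 0 → write ., move right, go to s0
s0 | .0.[.].   read . → write 0, move stay, go to s2
s2 | .0.[0].   read 0 → write 1, move stay, go to s0
s0 | .0.[1].   read 1 → write 1, move left, go to s1
s1 | .0[.]1.   read . → write ., move right, go to s1
s1 | .0.[1].   read 1 → write 1, move stay, go to s2
s2 | .0.[1].   read 1 → write 0, move right, go to s0
s0 | .0.0[.]   read . → write 0, move stay, go to s2
s2 | .0.0[0]   read 0 → write 1, move stay, go to s0
s0 | .0.0[1]   read 1 → write 1, move left, go to s1
s1 | .0.[0]1   read 0 → write ., move stay, go to s0
s0 | .0.[.]1   read . → write 0, move stay, go to s2
s2 | .0.[0]1   read 0 → write 1, move stay, go to s0
s0 | .0.[1]1
After 17 steps: state s0, head at 2, tape 0.11.

state s0, head at 2, tape 0.11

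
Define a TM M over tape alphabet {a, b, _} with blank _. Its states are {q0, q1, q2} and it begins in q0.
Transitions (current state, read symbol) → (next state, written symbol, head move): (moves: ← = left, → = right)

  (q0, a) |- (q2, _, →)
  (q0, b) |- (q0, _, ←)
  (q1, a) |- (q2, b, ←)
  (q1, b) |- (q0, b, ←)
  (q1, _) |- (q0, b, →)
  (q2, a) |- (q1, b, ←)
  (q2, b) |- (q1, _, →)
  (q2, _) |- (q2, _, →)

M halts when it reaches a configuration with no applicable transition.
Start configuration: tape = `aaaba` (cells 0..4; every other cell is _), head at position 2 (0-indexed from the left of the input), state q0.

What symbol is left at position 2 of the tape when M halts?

state=q0 head=2 tape=aa[a]ba__   (q0,a)→(q2,_,→)
state=q2 head=3 tape=aa_[b]a__   (q2,b)→(q1,_,→)
state=q1 head=4 tape=aa__[a]__   (q1,a)→(q2,b,←)
state=q2 head=3 tape=aa_[_]b__   (q2,_)→(q2,_,→)
state=q2 head=4 tape=aa__[b]__   (q2,b)→(q1,_,→)
state=q1 head=5 tape=aa___[_]_   (q1,_)→(q0,b,→)
state=q0 head=6 tape=aa___b[_]
Cell 2 holds _ when M halts.

_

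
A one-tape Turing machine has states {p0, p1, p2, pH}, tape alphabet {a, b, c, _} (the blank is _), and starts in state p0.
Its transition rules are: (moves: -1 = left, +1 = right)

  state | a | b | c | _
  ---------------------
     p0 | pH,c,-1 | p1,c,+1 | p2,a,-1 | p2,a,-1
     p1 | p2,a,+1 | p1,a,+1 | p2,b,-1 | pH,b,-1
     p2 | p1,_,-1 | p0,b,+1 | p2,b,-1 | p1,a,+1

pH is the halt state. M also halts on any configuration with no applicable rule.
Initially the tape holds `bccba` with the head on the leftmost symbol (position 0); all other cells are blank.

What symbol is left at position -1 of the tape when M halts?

state=p0 head=0 tape=_[b]ccba__   (p0,b)→(p1,c,+1)
state=p1 head=1 tape=_c[c]cba__   (p1,c)→(p2,b,-1)
state=p2 head=0 tape=_[c]bcba__   (p2,c)→(p2,b,-1)
state=p2 head=-1 tape=[_]bbcba__   (p2,_)→(p1,a,+1)
state=p1 head=0 tape=a[b]bcba__   (p1,b)→(p1,a,+1)
state=p1 head=1 tape=aa[b]cba__   (p1,b)→(p1,a,+1)
state=p1 head=2 tape=aaa[c]ba__   (p1,c)→(p2,b,-1)
state=p2 head=1 tape=aa[a]bba__   (p2,a)→(p1,_,-1)
state=p1 head=0 tape=a[a]_bba__   (p1,a)→(p2,a,+1)
state=p2 head=1 tape=aa[_]bba__   (p2,_)→(p1,a,+1)
state=p1 head=2 tape=aaa[b]ba__   (p1,b)→(p1,a,+1)
state=p1 head=3 tape=aaaa[b]a__   (p1,b)→(p1,a,+1)
state=p1 head=4 tape=aaaaa[a]__   (p1,a)→(p2,a,+1)
state=p2 head=5 tape=aaaaaa[_]_   (p2,_)→(p1,a,+1)
state=p1 head=6 tape=aaaaaaa[_]   (p1,_)→(pH,b,-1)
state=pH head=5 tape=aaaaaa[a]b
Cell -1 holds a when M halts.

a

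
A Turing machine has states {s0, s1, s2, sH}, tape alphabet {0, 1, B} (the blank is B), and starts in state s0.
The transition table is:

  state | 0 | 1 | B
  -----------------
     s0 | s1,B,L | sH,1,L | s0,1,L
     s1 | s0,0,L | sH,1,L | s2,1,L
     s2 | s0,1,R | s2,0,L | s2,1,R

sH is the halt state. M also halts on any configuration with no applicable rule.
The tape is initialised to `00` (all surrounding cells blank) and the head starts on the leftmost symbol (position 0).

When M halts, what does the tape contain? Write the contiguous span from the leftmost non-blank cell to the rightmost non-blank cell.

state=s0 head=0 tape=BBB[0]0   (s0,0)→(s1,B,L)
state=s1 head=-1 tape=BB[B]B0   (s1,B)→(s2,1,L)
state=s2 head=-2 tape=B[B]1B0   (s2,B)→(s2,1,R)
state=s2 head=-1 tape=B1[1]B0   (s2,1)→(s2,0,L)
state=s2 head=-2 tape=B[1]0B0   (s2,1)→(s2,0,L)
state=s2 head=-3 tape=[B]00B0   (s2,B)→(s2,1,R)
state=s2 head=-2 tape=1[0]0B0   (s2,0)→(s0,1,R)
state=s0 head=-1 tape=11[0]B0   (s0,0)→(s1,B,L)
state=s1 head=-2 tape=1[1]BB0   (s1,1)→(sH,1,L)
state=sH head=-3 tape=[1]1BB0
The non-blank tape span at halt is 11BB0.

11BB0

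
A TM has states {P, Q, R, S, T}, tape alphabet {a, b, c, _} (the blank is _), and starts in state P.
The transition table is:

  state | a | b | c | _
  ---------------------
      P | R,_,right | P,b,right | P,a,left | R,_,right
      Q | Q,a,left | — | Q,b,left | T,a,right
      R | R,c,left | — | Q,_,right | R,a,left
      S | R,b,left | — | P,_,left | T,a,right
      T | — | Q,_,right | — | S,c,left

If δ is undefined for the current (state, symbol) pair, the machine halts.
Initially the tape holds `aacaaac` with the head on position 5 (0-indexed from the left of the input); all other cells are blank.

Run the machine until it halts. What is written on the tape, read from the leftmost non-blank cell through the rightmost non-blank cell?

aaaaaaabc

P | aacaa[a]c__   read a → write _, move right, go to R
R | aacaa_[c]__   read c → write _, move right, go to Q
Q | aacaa__[_]_   read _ → write a, move right, go to T
T | aacaa__a[_]   read _ → write c, move left, go to S
S | aacaa__[a]c   read a → write b, move left, go to R
R | aacaa_[_]bc   read _ → write a, move left, go to R
R | aacaa[_]abc   read _ → write a, move left, go to R
R | aaca[a]aabc   read a → write c, move left, go to R
R | aac[a]caabc   read a → write c, move left, go to R
R | aa[c]ccaabc   read c → write _, move right, go to Q
Q | aa_[c]caabc   read c → write b, move left, go to Q
Q | aa[_]bcaabc   read _ → write a, move right, go to T
T | aaa[b]caabc   read b → write _, move right, go to Q
Q | aaa_[c]aabc   read c → write b, move left, go to Q
Q | aaa[_]baabc   read _ → write a, move right, go to T
T | aaaa[b]aabc   read b → write _, move right, go to Q
Q | aaaa_[a]abc   read a → write a, move left, go to Q
Q | aaaa[_]aabc   read _ → write a, move right, go to T
T | aaaaa[a]abc
The non-blank tape span at halt is aaaaaaabc.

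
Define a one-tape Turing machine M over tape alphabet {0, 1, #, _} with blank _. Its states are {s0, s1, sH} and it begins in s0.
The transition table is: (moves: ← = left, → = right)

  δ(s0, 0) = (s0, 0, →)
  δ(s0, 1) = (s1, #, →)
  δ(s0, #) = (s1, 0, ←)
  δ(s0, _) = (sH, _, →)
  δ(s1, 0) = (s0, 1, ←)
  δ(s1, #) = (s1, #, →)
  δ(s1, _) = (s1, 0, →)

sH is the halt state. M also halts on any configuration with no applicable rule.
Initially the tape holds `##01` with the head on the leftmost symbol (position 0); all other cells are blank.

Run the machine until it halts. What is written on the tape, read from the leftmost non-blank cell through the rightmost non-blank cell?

10111

s0 | __[#]#01   read # → write 0, move ←, go to s1
s1 | _[_]0#01   read _ → write 0, move →, go to s1
s1 | _0[0]#01   read 0 → write 1, move ←, go to s0
s0 | _[0]1#01   read 0 → write 0, move →, go to s0
s0 | _0[1]#01   read 1 → write #, move →, go to s1
s1 | _0#[#]01   read # → write #, move →, go to s1
s1 | _0##[0]1   read 0 → write 1, move ←, go to s0
s0 | _0#[#]11   read # → write 0, move ←, go to s1
s1 | _0[#]011   read # → write #, move →, go to s1
s1 | _0#[0]11   read 0 → write 1, move ←, go to s0
s0 | _0[#]111   read # → write 0, move ←, go to s1
s1 | _[0]0111   read 0 → write 1, move ←, go to s0
s0 | [_]10111   read _ → write _, move →, go to sH
sH | _[1]0111
The non-blank tape span at halt is 10111.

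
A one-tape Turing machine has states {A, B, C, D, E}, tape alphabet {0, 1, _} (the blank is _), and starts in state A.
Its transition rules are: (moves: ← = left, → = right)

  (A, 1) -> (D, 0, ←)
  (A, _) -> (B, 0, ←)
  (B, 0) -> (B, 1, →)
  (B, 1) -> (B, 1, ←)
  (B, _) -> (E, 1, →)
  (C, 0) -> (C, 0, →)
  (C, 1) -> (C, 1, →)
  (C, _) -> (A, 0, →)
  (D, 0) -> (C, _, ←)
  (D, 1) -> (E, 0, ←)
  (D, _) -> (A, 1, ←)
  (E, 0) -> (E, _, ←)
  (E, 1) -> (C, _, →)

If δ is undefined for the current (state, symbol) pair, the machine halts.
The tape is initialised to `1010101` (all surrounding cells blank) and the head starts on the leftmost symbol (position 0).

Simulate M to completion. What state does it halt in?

state=A head=0 tape=____[1]010101____   (A,1)→(D,0,←)
state=D head=-1 tape=___[_]0010101____   (D,_)→(A,1,←)
state=A head=-2 tape=__[_]10010101____   (A,_)→(B,0,←)
state=B head=-3 tape=_[_]010010101____   (B,_)→(E,1,→)
state=E head=-2 tape=_1[0]10010101____   (E,0)→(E,_,←)
state=E head=-3 tape=_[1]_10010101____   (E,1)→(C,_,→)
state=C head=-2 tape=__[_]10010101____   (C,_)→(A,0,→)
state=A head=-1 tape=__0[1]0010101____   (A,1)→(D,0,←)
state=D head=-2 tape=__[0]00010101____   (D,0)→(C,_,←)
state=C head=-3 tape=_[_]_00010101____   (C,_)→(A,0,→)
state=A head=-2 tape=_0[_]00010101____   (A,_)→(B,0,←)
state=B head=-3 tape=_[0]000010101____   (B,0)→(B,1,→)
state=B head=-2 tape=_1[0]00010101____   (B,0)→(B,1,→)
state=B head=-1 tape=_11[0]0010101____   (B,0)→(B,1,→)
state=B head=0 tape=_111[0]010101____   (B,0)→(B,1,→)
state=B head=1 tape=_1111[0]10101____   (B,0)→(B,1,→)
state=B head=2 tape=_11111[1]0101____   (B,1)→(B,1,←)
state=B head=1 tape=_1111[1]10101____   (B,1)→(B,1,←)
state=B head=0 tape=_111[1]110101____   (B,1)→(B,1,←)
state=B head=-1 tape=_11[1]1110101____   (B,1)→(B,1,←)
state=B head=-2 tape=_1[1]11110101____   (B,1)→(B,1,←)
state=B head=-3 tape=_[1]111110101____   (B,1)→(B,1,←)
state=B head=-4 tape=[_]1111110101____   (B,_)→(E,1,→)
state=E head=-3 tape=1[1]111110101____   (E,1)→(C,_,→)
state=C head=-2 tape=1_[1]11110101____   (C,1)→(C,1,→)
state=C head=-1 tape=1_1[1]1110101____   (C,1)→(C,1,→)
state=C head=0 tape=1_11[1]110101____   (C,1)→(C,1,→)
state=C head=1 tape=1_111[1]10101____   (C,1)→(C,1,→)
state=C head=2 tape=1_1111[1]0101____   (C,1)→(C,1,→)
state=C head=3 tape=1_11111[0]101____   (C,0)→(C,0,→)
state=C head=4 tape=1_111110[1]01____   (C,1)→(C,1,→)
state=C head=5 tape=1_1111101[0]1____   (C,0)→(C,0,→)
state=C head=6 tape=1_11111010[1]____   (C,1)→(C,1,→)
state=C head=7 tape=1_111110101[_]___   (C,_)→(A,0,→)
state=A head=8 tape=1_1111101010[_]__   (A,_)→(B,0,←)
state=B head=7 tape=1_111110101[0]0__   (B,0)→(B,1,→)
state=B head=8 tape=1_1111101011[0]__   (B,0)→(B,1,→)
state=B head=9 tape=1_11111010111[_]_   (B,_)→(E,1,→)
state=E head=10 tape=1_111110101111[_]
No transition is defined for (E, _); M halts in state E.

E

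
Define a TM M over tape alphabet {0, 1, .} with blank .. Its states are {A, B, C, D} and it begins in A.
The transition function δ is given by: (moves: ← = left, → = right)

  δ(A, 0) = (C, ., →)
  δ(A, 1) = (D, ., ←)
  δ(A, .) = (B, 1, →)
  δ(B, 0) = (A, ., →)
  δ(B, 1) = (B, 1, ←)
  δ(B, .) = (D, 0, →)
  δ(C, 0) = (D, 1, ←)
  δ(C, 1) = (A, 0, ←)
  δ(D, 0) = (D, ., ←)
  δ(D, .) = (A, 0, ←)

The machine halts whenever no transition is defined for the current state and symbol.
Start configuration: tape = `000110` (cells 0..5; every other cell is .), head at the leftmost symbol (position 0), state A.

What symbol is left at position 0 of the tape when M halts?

A | .....[0]00110   read 0 → write ., move →, go to C
C | ......[0]0110   read 0 → write 1, move ←, go to D
D | .....[.]10110   read . → write 0, move ←, go to A
A | ....[.]010110   read . → write 1, move →, go to B
B | ....1[0]10110   read 0 → write ., move →, go to A
A | ....1.[1]0110   read 1 → write ., move ←, go to D
D | ....1[.].0110   read . → write 0, move ←, go to A
A | ....[1]0.0110   read 1 → write ., move ←, go to D
D | ...[.].0.0110   read . → write 0, move ←, go to A
A | ..[.]0.0.0110   read . → write 1, move →, go to B
B | ..1[0].0.0110   read 0 → write ., move →, go to A
A | ..1.[.]0.0110   read . → write 1, move →, go to B
B | ..1.1[0].0110   read 0 → write ., move →, go to A
A | ..1.1.[.]0110   read . → write 1, move →, go to B
B | ..1.1.1[0]110   read 0 → write ., move →, go to A
A | ..1.1.1.[1]10   read 1 → write ., move ←, go to D
D | ..1.1.1[.].10   read . → write 0, move ←, go to A
A | ..1.1.[1]0.10   read 1 → write ., move ←, go to D
D | ..1.1[.].0.10   read . → write 0, move ←, go to A
A | ..1.[1]0.0.10   read 1 → write ., move ←, go to D
D | ..1[.].0.0.10   read . → write 0, move ←, go to A
A | ..[1]0.0.0.10   read 1 → write ., move ←, go to D
D | .[.].0.0.0.10   read . → write 0, move ←, go to A
A | [.]0.0.0.0.10   read . → write 1, move →, go to B
B | 1[0].0.0.0.10   read 0 → write ., move →, go to A
A | 1.[.]0.0.0.10   read . → write 1, move →, go to B
B | 1.1[0].0.0.10   read 0 → write ., move →, go to A
A | 1.1.[.]0.0.10   read . → write 1, move →, go to B
B | 1.1.1[0].0.10   read 0 → write ., move →, go to A
A | 1.1.1.[.]0.10   read . → write 1, move →, go to B
B | 1.1.1.1[0].10   read 0 → write ., move →, go to A
A | 1.1.1.1.[.]10   read . → write 1, move →, go to B
B | 1.1.1.1.1[1]0   read 1 → write 1, move ←, go to B
B | 1.1.1.1.[1]10   read 1 → write 1, move ←, go to B
B | 1.1.1.1[.]110   read . → write 0, move →, go to D
D | 1.1.1.10[1]10
Cell 0 holds . when M halts.

.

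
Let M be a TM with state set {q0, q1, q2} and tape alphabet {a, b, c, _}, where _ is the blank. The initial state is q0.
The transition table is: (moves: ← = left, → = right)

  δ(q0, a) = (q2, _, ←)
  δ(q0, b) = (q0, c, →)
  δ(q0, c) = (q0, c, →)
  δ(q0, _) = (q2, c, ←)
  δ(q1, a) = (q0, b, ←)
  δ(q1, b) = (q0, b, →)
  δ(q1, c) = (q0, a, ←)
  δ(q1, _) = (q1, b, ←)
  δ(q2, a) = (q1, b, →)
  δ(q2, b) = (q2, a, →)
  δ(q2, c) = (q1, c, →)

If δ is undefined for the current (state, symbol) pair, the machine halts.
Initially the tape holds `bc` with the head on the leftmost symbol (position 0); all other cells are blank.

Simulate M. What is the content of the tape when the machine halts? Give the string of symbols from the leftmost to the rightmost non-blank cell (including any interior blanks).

cabb

state=q0 head=0 tape=__[b]c_   (q0,b)→(q0,c,→)
state=q0 head=1 tape=__c[c]_   (q0,c)→(q0,c,→)
state=q0 head=2 tape=__cc[_]   (q0,_)→(q2,c,←)
state=q2 head=1 tape=__c[c]c   (q2,c)→(q1,c,→)
state=q1 head=2 tape=__cc[c]   (q1,c)→(q0,a,←)
state=q0 head=1 tape=__c[c]a   (q0,c)→(q0,c,→)
state=q0 head=2 tape=__cc[a]   (q0,a)→(q2,_,←)
state=q2 head=1 tape=__c[c]_   (q2,c)→(q1,c,→)
state=q1 head=2 tape=__cc[_]   (q1,_)→(q1,b,←)
state=q1 head=1 tape=__c[c]b   (q1,c)→(q0,a,←)
state=q0 head=0 tape=__[c]ab   (q0,c)→(q0,c,→)
state=q0 head=1 tape=__c[a]b   (q0,a)→(q2,_,←)
state=q2 head=0 tape=__[c]_b   (q2,c)→(q1,c,→)
state=q1 head=1 tape=__c[_]b   (q1,_)→(q1,b,←)
state=q1 head=0 tape=__[c]bb   (q1,c)→(q0,a,←)
state=q0 head=-1 tape=_[_]abb   (q0,_)→(q2,c,←)
state=q2 head=-2 tape=[_]cabb
The non-blank tape span at halt is cabb.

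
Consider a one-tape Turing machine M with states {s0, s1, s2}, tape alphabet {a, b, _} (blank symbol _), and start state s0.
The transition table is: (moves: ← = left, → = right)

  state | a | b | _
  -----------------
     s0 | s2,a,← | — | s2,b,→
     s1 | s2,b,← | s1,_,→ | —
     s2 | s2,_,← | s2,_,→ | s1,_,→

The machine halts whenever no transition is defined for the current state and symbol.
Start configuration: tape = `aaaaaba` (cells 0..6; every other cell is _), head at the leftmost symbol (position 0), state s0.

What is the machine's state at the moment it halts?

state=s0 head=0 tape=_[a]aaaaba_   (s0,a)→(s2,a,←)
state=s2 head=-1 tape=[_]aaaaaba_   (s2,_)→(s1,_,→)
state=s1 head=0 tape=_[a]aaaaba_   (s1,a)→(s2,b,←)
state=s2 head=-1 tape=[_]baaaaba_   (s2,_)→(s1,_,→)
state=s1 head=0 tape=_[b]aaaaba_   (s1,b)→(s1,_,→)
state=s1 head=1 tape=__[a]aaaba_   (s1,a)→(s2,b,←)
state=s2 head=0 tape=_[_]baaaba_   (s2,_)→(s1,_,→)
state=s1 head=1 tape=__[b]aaaba_   (s1,b)→(s1,_,→)
state=s1 head=2 tape=___[a]aaba_   (s1,a)→(s2,b,←)
state=s2 head=1 tape=__[_]baaba_   (s2,_)→(s1,_,→)
state=s1 head=2 tape=___[b]aaba_   (s1,b)→(s1,_,→)
state=s1 head=3 tape=____[a]aba_   (s1,a)→(s2,b,←)
state=s2 head=2 tape=___[_]baba_   (s2,_)→(s1,_,→)
state=s1 head=3 tape=____[b]aba_   (s1,b)→(s1,_,→)
state=s1 head=4 tape=_____[a]ba_   (s1,a)→(s2,b,←)
state=s2 head=3 tape=____[_]bba_   (s2,_)→(s1,_,→)
state=s1 head=4 tape=_____[b]ba_   (s1,b)→(s1,_,→)
state=s1 head=5 tape=______[b]a_   (s1,b)→(s1,_,→)
state=s1 head=6 tape=_______[a]_   (s1,a)→(s2,b,←)
state=s2 head=5 tape=______[_]b_   (s2,_)→(s1,_,→)
state=s1 head=6 tape=_______[b]_   (s1,b)→(s1,_,→)
state=s1 head=7 tape=________[_]
No transition is defined for (s1, _); M halts in state s1.

s1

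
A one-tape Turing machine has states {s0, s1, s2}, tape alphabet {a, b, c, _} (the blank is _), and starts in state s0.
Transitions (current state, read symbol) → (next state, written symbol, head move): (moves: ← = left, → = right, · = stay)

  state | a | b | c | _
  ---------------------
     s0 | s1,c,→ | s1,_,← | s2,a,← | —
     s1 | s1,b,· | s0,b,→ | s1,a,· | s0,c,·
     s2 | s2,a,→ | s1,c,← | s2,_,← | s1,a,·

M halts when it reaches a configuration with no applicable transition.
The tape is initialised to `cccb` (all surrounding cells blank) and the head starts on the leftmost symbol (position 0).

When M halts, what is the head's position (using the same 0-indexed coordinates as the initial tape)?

state=s0 head=0 tape=___[c]ccb_   (s0,c)→(s2,a,←)
state=s2 head=-1 tape=__[_]accb_   (s2,_)→(s1,a,·)
state=s1 head=-1 tape=__[a]accb_   (s1,a)→(s1,b,·)
state=s1 head=-1 tape=__[b]accb_   (s1,b)→(s0,b,→)
state=s0 head=0 tape=__b[a]ccb_   (s0,a)→(s1,c,→)
state=s1 head=1 tape=__bc[c]cb_   (s1,c)→(s1,a,·)
state=s1 head=1 tape=__bc[a]cb_   (s1,a)→(s1,b,·)
state=s1 head=1 tape=__bc[b]cb_   (s1,b)→(s0,b,→)
state=s0 head=2 tape=__bcb[c]b_   (s0,c)→(s2,a,←)
state=s2 head=1 tape=__bc[b]ab_   (s2,b)→(s1,c,←)
state=s1 head=0 tape=__b[c]cab_   (s1,c)→(s1,a,·)
state=s1 head=0 tape=__b[a]cab_   (s1,a)→(s1,b,·)
state=s1 head=0 tape=__b[b]cab_   (s1,b)→(s0,b,→)
state=s0 head=1 tape=__bb[c]ab_   (s0,c)→(s2,a,←)
state=s2 head=0 tape=__b[b]aab_   (s2,b)→(s1,c,←)
state=s1 head=-1 tape=__[b]caab_   (s1,b)→(s0,b,→)
state=s0 head=0 tape=__b[c]aab_   (s0,c)→(s2,a,←)
state=s2 head=-1 tape=__[b]aaab_   (s2,b)→(s1,c,←)
state=s1 head=-2 tape=_[_]caaab_   (s1,_)→(s0,c,·)
state=s0 head=-2 tape=_[c]caaab_   (s0,c)→(s2,a,←)
state=s2 head=-3 tape=[_]acaaab_   (s2,_)→(s1,a,·)
state=s1 head=-3 tape=[a]acaaab_   (s1,a)→(s1,b,·)
state=s1 head=-3 tape=[b]acaaab_   (s1,b)→(s0,b,→)
state=s0 head=-2 tape=b[a]caaab_   (s0,a)→(s1,c,→)
state=s1 head=-1 tape=bc[c]aaab_   (s1,c)→(s1,a,·)
state=s1 head=-1 tape=bc[a]aaab_   (s1,a)→(s1,b,·)
state=s1 head=-1 tape=bc[b]aaab_   (s1,b)→(s0,b,→)
state=s0 head=0 tape=bcb[a]aab_   (s0,a)→(s1,c,→)
state=s1 head=1 tape=bcbc[a]ab_   (s1,a)→(s1,b,·)
state=s1 head=1 tape=bcbc[b]ab_   (s1,b)→(s0,b,→)
state=s0 head=2 tape=bcbcb[a]b_   (s0,a)→(s1,c,→)
state=s1 head=3 tape=bcbcbc[b]_   (s1,b)→(s0,b,→)
state=s0 head=4 tape=bcbcbcb[_]
At halt the head is at cell 4.

4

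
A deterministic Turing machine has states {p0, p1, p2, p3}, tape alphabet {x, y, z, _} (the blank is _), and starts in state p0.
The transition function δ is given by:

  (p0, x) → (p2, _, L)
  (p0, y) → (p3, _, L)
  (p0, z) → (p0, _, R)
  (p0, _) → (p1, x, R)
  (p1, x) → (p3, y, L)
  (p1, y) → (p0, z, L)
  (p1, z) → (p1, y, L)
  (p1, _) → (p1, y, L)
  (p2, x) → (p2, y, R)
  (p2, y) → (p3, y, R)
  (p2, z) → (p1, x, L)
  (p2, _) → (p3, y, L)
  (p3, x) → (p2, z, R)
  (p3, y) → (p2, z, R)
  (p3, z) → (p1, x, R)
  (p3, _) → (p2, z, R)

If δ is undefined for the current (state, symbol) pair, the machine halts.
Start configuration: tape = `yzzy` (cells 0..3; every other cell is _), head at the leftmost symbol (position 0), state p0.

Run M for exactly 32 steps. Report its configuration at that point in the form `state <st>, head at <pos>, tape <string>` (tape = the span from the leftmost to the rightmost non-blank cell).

state p2, head at -2, tape z_xxzzy

p0 | ____[y]zzy   read y → write _, move L, go to p3
p3 | ___[_]_zzy   read _ → write z, move R, go to p2
p2 | ___z[_]zzy   read _ → write y, move L, go to p3
p3 | ___[z]yzzy   read z → write x, move R, go to p1
p1 | ___x[y]zzy   read y → write z, move L, go to p0
p0 | ___[x]zzzy   read x → write _, move L, go to p2
p2 | __[_]_zzzy   read _ → write y, move L, go to p3
p3 | _[_]y_zzzy   read _ → write z, move R, go to p2
p2 | _z[y]_zzzy   read y → write y, move R, go to p3
p3 | _zy[_]zzzy   read _ → write z, move R, go to p2
p2 | _zyz[z]zzy   read z → write x, move L, go to p1
p1 | _zy[z]xzzy   read z → write y, move L, go to p1
p1 | _z[y]yxzzy   read y → write z, move L, go to p0
p0 | _[z]zyxzzy   read z → write _, move R, go to p0
p0 | __[z]yxzzy   read z → write _, move R, go to p0
p0 | ___[y]xzzy   read y → write _, move L, go to p3
p3 | __[_]_xzzy   read _ → write z, move R, go to p2
p2 | __z[_]xzzy   read _ → write y, move L, go to p3
p3 | __[z]yxzzy   read z → write x, move R, go to p1
p1 | __x[y]xzzy   read y → write z, move L, go to p0
p0 | __[x]zxzzy   read x → write _, move L, go to p2
p2 | _[_]_zxzzy   read _ → write y, move L, go to p3
p3 | [_]y_zxzzy   read _ → write z, move R, go to p2
p2 | z[y]_zxzzy   read y → write y, move R, go to p3
p3 | zy[_]zxzzy   read _ → write z, move R, go to p2
p2 | zyz[z]xzzy   read z → write x, move L, go to p1
p1 | zy[z]xxzzy   read z → write y, move L, go to p1
p1 | z[y]yxxzzy   read y → write z, move L, go to p0
p0 | [z]zyxxzzy   read z → write _, move R, go to p0
p0 | _[z]yxxzzy   read z → write _, move R, go to p0
p0 | __[y]xxzzy   read y → write _, move L, go to p3
p3 | _[_]_xxzzy   read _ → write z, move R, go to p2
p2 | _z[_]xxzzy
After 32 steps: state p2, head at -2, tape z_xxzzy.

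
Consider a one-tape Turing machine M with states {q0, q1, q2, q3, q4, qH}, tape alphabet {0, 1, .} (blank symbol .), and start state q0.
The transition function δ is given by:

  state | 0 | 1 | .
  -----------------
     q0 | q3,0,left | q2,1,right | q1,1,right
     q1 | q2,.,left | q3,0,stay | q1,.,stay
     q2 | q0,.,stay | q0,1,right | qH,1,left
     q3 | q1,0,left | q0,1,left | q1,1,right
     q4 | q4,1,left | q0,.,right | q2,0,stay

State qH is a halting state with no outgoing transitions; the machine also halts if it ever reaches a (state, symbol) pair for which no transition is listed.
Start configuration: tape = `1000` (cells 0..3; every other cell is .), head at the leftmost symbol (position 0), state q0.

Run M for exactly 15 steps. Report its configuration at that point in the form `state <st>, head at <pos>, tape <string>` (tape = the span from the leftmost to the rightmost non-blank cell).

state q1, head at 4, tape 1111

state=q0 head=0 tape=[1]000.   (q0,1)→(q2,1,right)
state=q2 head=1 tape=1[0]00.   (q2,0)→(q0,.,stay)
state=q0 head=1 tape=1[.]00.   (q0,.)→(q1,1,right)
state=q1 head=2 tape=11[0]0.   (q1,0)→(q2,.,left)
state=q2 head=1 tape=1[1].0.   (q2,1)→(q0,1,right)
state=q0 head=2 tape=11[.]0.   (q0,.)→(q1,1,right)
state=q1 head=3 tape=111[0].   (q1,0)→(q2,.,left)
state=q2 head=2 tape=11[1]..   (q2,1)→(q0,1,right)
state=q0 head=3 tape=111[.].   (q0,.)→(q1,1,right)
state=q1 head=4 tape=1111[.]   (q1,.)→(q1,.,stay)
state=q1 head=4 tape=1111[.]   (q1,.)→(q1,.,stay)
state=q1 head=4 tape=1111[.]   (q1,.)→(q1,.,stay)
state=q1 head=4 tape=1111[.]   (q1,.)→(q1,.,stay)
state=q1 head=4 tape=1111[.]   (q1,.)→(q1,.,stay)
state=q1 head=4 tape=1111[.]   (q1,.)→(q1,.,stay)
state=q1 head=4 tape=1111[.]
After 15 steps: state q1, head at 4, tape 1111.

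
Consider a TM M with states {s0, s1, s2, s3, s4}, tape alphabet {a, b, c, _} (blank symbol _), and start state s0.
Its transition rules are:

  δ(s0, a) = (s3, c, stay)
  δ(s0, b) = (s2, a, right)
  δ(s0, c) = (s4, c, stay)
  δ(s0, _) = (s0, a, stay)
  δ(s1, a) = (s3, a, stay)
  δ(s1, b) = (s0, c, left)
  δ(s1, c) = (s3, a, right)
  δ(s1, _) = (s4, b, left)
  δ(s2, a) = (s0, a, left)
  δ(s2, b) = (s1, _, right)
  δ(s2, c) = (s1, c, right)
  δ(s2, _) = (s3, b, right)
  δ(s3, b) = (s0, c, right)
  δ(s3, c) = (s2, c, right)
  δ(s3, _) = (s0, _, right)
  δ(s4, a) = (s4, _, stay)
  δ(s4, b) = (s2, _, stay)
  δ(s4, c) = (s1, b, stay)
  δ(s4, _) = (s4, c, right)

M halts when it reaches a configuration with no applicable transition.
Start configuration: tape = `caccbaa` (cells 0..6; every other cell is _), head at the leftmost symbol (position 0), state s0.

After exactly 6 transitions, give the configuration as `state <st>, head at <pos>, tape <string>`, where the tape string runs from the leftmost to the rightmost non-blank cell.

state s2, head at 0, tape ccaccbaa

state=s0 head=0 tape=_[c]accbaa   (s0,c)→(s4,c,stay)
state=s4 head=0 tape=_[c]accbaa   (s4,c)→(s1,b,stay)
state=s1 head=0 tape=_[b]accbaa   (s1,b)→(s0,c,left)
state=s0 head=-1 tape=[_]caccbaa   (s0,_)→(s0,a,stay)
state=s0 head=-1 tape=[a]caccbaa   (s0,a)→(s3,c,stay)
state=s3 head=-1 tape=[c]caccbaa   (s3,c)→(s2,c,right)
state=s2 head=0 tape=c[c]accbaa
After 6 steps: state s2, head at 0, tape ccaccbaa.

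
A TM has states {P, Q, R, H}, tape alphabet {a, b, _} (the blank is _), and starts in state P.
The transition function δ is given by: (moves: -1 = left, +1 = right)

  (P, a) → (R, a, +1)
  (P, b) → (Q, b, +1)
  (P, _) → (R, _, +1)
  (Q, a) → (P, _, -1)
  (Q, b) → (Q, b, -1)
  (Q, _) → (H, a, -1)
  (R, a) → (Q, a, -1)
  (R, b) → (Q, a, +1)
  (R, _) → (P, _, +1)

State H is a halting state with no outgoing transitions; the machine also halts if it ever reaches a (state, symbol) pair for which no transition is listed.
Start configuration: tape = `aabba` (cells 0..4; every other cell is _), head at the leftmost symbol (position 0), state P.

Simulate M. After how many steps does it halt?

15

state=P head=0 tape=_[a]abba   (P,a)→(R,a,+1)
state=R head=1 tape=_a[a]bba   (R,a)→(Q,a,-1)
state=Q head=0 tape=_[a]abba   (Q,a)→(P,_,-1)
state=P head=-1 tape=[_]_abba   (P,_)→(R,_,+1)
state=R head=0 tape=_[_]abba   (R,_)→(P,_,+1)
state=P head=1 tape=__[a]bba   (P,a)→(R,a,+1)
state=R head=2 tape=__a[b]ba   (R,b)→(Q,a,+1)
state=Q head=3 tape=__aa[b]a   (Q,b)→(Q,b,-1)
state=Q head=2 tape=__a[a]ba   (Q,a)→(P,_,-1)
state=P head=1 tape=__[a]_ba   (P,a)→(R,a,+1)
state=R head=2 tape=__a[_]ba   (R,_)→(P,_,+1)
state=P head=3 tape=__a_[b]a   (P,b)→(Q,b,+1)
state=Q head=4 tape=__a_b[a]   (Q,a)→(P,_,-1)
state=P head=3 tape=__a_[b]_   (P,b)→(Q,b,+1)
state=Q head=4 tape=__a_b[_]   (Q,_)→(H,a,-1)
state=H head=3 tape=__a_[b]a
M halts after 15 transitions.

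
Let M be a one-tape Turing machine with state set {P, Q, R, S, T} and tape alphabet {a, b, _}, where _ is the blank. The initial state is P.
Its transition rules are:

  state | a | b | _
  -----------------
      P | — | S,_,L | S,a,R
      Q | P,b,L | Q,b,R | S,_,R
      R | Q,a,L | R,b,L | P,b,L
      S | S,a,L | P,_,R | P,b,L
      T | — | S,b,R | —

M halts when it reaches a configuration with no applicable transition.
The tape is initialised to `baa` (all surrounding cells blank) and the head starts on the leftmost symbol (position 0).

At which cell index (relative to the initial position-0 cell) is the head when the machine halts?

-2

state=P head=0 tape=__[b]aa   (P,b)→(S,_,L)
state=S head=-1 tape=_[_]_aa   (S,_)→(P,b,L)
state=P head=-2 tape=[_]b_aa   (P,_)→(S,a,R)
state=S head=-1 tape=a[b]_aa   (S,b)→(P,_,R)
state=P head=0 tape=a_[_]aa   (P,_)→(S,a,R)
state=S head=1 tape=a_a[a]a   (S,a)→(S,a,L)
state=S head=0 tape=a_[a]aa   (S,a)→(S,a,L)
state=S head=-1 tape=a[_]aaa   (S,_)→(P,b,L)
state=P head=-2 tape=[a]baaa
At halt the head is at cell -2.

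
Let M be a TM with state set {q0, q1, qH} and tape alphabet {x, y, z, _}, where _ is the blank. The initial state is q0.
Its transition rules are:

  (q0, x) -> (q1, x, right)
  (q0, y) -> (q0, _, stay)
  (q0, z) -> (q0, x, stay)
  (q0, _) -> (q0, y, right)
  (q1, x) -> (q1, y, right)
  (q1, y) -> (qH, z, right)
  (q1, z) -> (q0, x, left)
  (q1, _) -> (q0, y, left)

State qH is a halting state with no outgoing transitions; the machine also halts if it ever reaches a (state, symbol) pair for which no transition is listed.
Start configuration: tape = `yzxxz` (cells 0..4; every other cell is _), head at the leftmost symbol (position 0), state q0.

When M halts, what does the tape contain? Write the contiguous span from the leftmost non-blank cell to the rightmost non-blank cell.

q0 | [y]zxxz__   read y → write _, move stay, go to q0
q0 | [_]zxxz__   read _ → write y, move right, go to q0
q0 | y[z]xxz__   read z → write x, move stay, go to q0
q0 | y[x]xxz__   read x → write x, move right, go to q1
q1 | yx[x]xz__   read x → write y, move right, go to q1
q1 | yxy[x]z__   read x → write y, move right, go to q1
q1 | yxyy[z]__   read z → write x, move left, go to q0
q0 | yxy[y]x__   read y → write _, move stay, go to q0
q0 | yxy[_]x__   read _ → write y, move right, go to q0
q0 | yxyy[x]__   read x → write x, move right, go to q1
q1 | yxyyx[_]_   read _ → write y, move left, go to q0
q0 | yxyy[x]y_   read x → write x, move right, go to q1
q1 | yxyyx[y]_   read y → write z, move right, go to qH
qH | yxyyxz[_]
The non-blank tape span at halt is yxyyxz.

yxyyxz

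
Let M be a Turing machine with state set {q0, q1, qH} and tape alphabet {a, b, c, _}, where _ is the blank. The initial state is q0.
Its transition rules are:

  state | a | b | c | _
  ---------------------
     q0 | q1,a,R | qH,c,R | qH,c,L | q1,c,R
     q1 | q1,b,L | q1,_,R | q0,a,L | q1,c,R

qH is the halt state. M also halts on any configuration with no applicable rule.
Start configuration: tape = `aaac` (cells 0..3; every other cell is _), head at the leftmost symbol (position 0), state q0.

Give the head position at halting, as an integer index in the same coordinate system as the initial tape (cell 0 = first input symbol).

0

q0 | _[a]aac   read a → write a, move R, go to q1
q1 | _a[a]ac   read a → write b, move L, go to q1
q1 | _[a]bac   read a → write b, move L, go to q1
q1 | [_]bbac   read _ → write c, move R, go to q1
q1 | c[b]bac   read b → write _, move R, go to q1
q1 | c_[b]ac   read b → write _, move R, go to q1
q1 | c__[a]c   read a → write b, move L, go to q1
q1 | c_[_]bc   read _ → write c, move R, go to q1
q1 | c_c[b]c   read b → write _, move R, go to q1
q1 | c_c_[c]   read c → write a, move L, go to q0
q0 | c_c[_]a   read _ → write c, move R, go to q1
q1 | c_cc[a]   read a → write b, move L, go to q1
q1 | c_c[c]b   read c → write a, move L, go to q0
q0 | c_[c]ab   read c → write c, move L, go to qH
qH | c[_]cab
At halt the head is at cell 0.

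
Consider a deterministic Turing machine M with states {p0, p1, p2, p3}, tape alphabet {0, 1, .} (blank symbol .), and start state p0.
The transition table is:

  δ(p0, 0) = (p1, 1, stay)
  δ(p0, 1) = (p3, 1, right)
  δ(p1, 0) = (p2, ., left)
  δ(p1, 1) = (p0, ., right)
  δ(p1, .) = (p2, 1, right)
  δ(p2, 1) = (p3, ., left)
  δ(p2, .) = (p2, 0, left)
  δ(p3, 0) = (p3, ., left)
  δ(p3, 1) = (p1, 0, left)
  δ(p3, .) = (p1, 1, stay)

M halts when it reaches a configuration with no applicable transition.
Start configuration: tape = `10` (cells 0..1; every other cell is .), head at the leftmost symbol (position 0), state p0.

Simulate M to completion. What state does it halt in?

p2

state=p0 head=0 tape=.[1]0   (p0,1)→(p3,1,right)
state=p3 head=1 tape=.1[0]   (p3,0)→(p3,.,left)
state=p3 head=0 tape=.[1].   (p3,1)→(p1,0,left)
state=p1 head=-1 tape=[.]0.   (p1,.)→(p2,1,right)
state=p2 head=0 tape=1[0].
No transition is defined for (p2, 0); M halts in state p2.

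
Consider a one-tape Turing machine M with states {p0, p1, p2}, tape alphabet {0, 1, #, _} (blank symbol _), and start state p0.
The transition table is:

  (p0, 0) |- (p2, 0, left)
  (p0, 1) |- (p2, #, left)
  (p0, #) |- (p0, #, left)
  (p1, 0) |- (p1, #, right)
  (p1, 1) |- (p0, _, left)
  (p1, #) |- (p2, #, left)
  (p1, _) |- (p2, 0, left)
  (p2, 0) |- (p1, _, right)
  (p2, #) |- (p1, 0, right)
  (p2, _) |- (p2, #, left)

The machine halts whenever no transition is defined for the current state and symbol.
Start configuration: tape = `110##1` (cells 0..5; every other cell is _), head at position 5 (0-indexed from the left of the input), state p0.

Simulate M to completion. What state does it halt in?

p2

state=p0 head=5 tape=110##[1]   (p0,1)→(p2,#,left)
state=p2 head=4 tape=110#[#]#   (p2,#)→(p1,0,right)
state=p1 head=5 tape=110#0[#]   (p1,#)→(p2,#,left)
state=p2 head=4 tape=110#[0]#   (p2,0)→(p1,_,right)
state=p1 head=5 tape=110#_[#]   (p1,#)→(p2,#,left)
state=p2 head=4 tape=110#[_]#   (p2,_)→(p2,#,left)
state=p2 head=3 tape=110[#]##   (p2,#)→(p1,0,right)
state=p1 head=4 tape=1100[#]#   (p1,#)→(p2,#,left)
state=p2 head=3 tape=110[0]##   (p2,0)→(p1,_,right)
state=p1 head=4 tape=110_[#]#   (p1,#)→(p2,#,left)
state=p2 head=3 tape=110[_]##   (p2,_)→(p2,#,left)
state=p2 head=2 tape=11[0]###   (p2,0)→(p1,_,right)
state=p1 head=3 tape=11_[#]##   (p1,#)→(p2,#,left)
state=p2 head=2 tape=11[_]###   (p2,_)→(p2,#,left)
state=p2 head=1 tape=1[1]####
No transition is defined for (p2, 1); M halts in state p2.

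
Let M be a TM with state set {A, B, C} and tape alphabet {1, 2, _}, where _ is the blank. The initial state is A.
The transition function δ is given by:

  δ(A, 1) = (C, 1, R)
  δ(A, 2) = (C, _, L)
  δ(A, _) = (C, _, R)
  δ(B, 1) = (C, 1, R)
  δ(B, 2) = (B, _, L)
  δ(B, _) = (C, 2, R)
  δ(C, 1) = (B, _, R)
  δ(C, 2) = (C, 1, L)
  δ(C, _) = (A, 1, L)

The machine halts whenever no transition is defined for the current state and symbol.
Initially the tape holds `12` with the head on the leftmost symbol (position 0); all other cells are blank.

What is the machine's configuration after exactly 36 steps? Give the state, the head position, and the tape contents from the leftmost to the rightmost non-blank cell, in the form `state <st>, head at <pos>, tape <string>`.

state C, head at 2, tape 11_1_1_1

state=A head=0 tape=[1]2_______   (A,1)→(C,1,R)
state=C head=1 tape=1[2]_______   (C,2)→(C,1,L)
state=C head=0 tape=[1]1_______   (C,1)→(B,_,R)
state=B head=1 tape=_[1]_______   (B,1)→(C,1,R)
state=C head=2 tape=_1[_]______   (C,_)→(A,1,L)
state=A head=1 tape=_[1]1______   (A,1)→(C,1,R)
state=C head=2 tape=_1[1]______   (C,1)→(B,_,R)
state=B head=3 tape=_1_[_]_____   (B,_)→(C,2,R)
state=C head=4 tape=_1_2[_]____   (C,_)→(A,1,L)
state=A head=3 tape=_1_[2]1____   (A,2)→(C,_,L)
state=C head=2 tape=_1[_]_1____   (C,_)→(A,1,L)
state=A head=1 tape=_[1]1_1____   (A,1)→(C,1,R)
state=C head=2 tape=_1[1]_1____   (C,1)→(B,_,R)
state=B head=3 tape=_1_[_]1____   (B,_)→(C,2,R)
state=C head=4 tape=_1_2[1]____   (C,1)→(B,_,R)
state=B head=5 tape=_1_2_[_]___   (B,_)→(C,2,R)
state=C head=6 tape=_1_2_2[_]__   (C,_)→(A,1,L)
state=A head=5 tape=_1_2_[2]1__   (A,2)→(C,_,L)
state=C head=4 tape=_1_2[_]_1__   (C,_)→(A,1,L)
state=A head=3 tape=_1_[2]1_1__   (A,2)→(C,_,L)
state=C head=2 tape=_1[_]_1_1__   (C,_)→(A,1,L)
state=A head=1 tape=_[1]1_1_1__   (A,1)→(C,1,R)
state=C head=2 tape=_1[1]_1_1__   (C,1)→(B,_,R)
state=B head=3 tape=_1_[_]1_1__   (B,_)→(C,2,R)
state=C head=4 tape=_1_2[1]_1__   (C,1)→(B,_,R)
state=B head=5 tape=_1_2_[_]1__   (B,_)→(C,2,R)
state=C head=6 tape=_1_2_2[1]__   (C,1)→(B,_,R)
state=B head=7 tape=_1_2_2_[_]_   (B,_)→(C,2,R)
state=C head=8 tape=_1_2_2_2[_]   (C,_)→(A,1,L)
state=A head=7 tape=_1_2_2_[2]1   (A,2)→(C,_,L)
state=C head=6 tape=_1_2_2[_]_1   (C,_)→(A,1,L)
state=A head=5 tape=_1_2_[2]1_1   (A,2)→(C,_,L)
state=C head=4 tape=_1_2[_]_1_1   (C,_)→(A,1,L)
state=A head=3 tape=_1_[2]1_1_1   (A,2)→(C,_,L)
state=C head=2 tape=_1[_]_1_1_1   (C,_)→(A,1,L)
state=A head=1 tape=_[1]1_1_1_1   (A,1)→(C,1,R)
state=C head=2 tape=_1[1]_1_1_1
After 36 steps: state C, head at 2, tape 11_1_1_1.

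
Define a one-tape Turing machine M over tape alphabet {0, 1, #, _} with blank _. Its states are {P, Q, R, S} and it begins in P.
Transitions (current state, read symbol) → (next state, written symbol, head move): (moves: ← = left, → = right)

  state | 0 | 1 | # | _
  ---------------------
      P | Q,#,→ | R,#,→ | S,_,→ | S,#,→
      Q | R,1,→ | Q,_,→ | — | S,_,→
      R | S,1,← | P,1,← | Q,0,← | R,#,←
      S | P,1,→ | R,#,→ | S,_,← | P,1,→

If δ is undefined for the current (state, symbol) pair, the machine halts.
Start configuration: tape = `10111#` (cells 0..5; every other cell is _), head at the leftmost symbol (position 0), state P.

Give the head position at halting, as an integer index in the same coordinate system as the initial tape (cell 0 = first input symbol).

4

P | _[1]0111#   read 1 → write #, move →, go to R
R | _#[0]111#   read 0 → write 1, move ←, go to S
S | _[#]1111#   read # → write _, move ←, go to S
S | [_]_1111#   read _ → write 1, move →, go to P
P | 1[_]1111#   read _ → write #, move →, go to S
S | 1#[1]111#   read 1 → write #, move →, go to R
R | 1##[1]11#   read 1 → write 1, move ←, go to P
P | 1#[#]111#   read # → write _, move →, go to S
S | 1#_[1]11#   read 1 → write #, move →, go to R
R | 1#_#[1]1#   read 1 → write 1, move ←, go to P
P | 1#_[#]11#   read # → write _, move →, go to S
S | 1#__[1]1#   read 1 → write #, move →, go to R
R | 1#__#[1]#   read 1 → write 1, move ←, go to P
P | 1#__[#]1#   read # → write _, move →, go to S
S | 1#___[1]#   read 1 → write #, move →, go to R
R | 1#___#[#]   read # → write 0, move ←, go to Q
Q | 1#___[#]0
At halt the head is at cell 4.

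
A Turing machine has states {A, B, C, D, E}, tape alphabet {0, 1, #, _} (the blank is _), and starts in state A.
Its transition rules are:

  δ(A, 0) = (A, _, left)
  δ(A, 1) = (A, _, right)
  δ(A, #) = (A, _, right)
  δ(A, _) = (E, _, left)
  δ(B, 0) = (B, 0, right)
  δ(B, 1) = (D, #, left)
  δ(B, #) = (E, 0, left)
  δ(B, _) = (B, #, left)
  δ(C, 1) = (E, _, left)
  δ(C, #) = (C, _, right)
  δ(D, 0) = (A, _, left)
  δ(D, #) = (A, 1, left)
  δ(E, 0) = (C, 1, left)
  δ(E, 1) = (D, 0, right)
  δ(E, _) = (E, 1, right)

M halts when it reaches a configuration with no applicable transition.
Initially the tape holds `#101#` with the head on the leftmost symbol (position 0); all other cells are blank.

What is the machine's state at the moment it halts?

D

A | [#]101#_   read # → write _, move right, go to A
A | _[1]01#_   read 1 → write _, move right, go to A
A | __[0]1#_   read 0 → write _, move left, go to A
A | _[_]_1#_   read _ → write _, move left, go to E
E | [_]__1#_   read _ → write 1, move right, go to E
E | 1[_]_1#_   read _ → write 1, move right, go to E
E | 11[_]1#_   read _ → write 1, move right, go to E
E | 111[1]#_   read 1 → write 0, move right, go to D
D | 1110[#]_   read # → write 1, move left, go to A
A | 111[0]1_   read 0 → write _, move left, go to A
A | 11[1]_1_   read 1 → write _, move right, go to A
A | 11_[_]1_   read _ → write _, move left, go to E
E | 11[_]_1_   read _ → write 1, move right, go to E
E | 111[_]1_   read _ → write 1, move right, go to E
E | 1111[1]_   read 1 → write 0, move right, go to D
D | 11110[_]
No transition is defined for (D, _); M halts in state D.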